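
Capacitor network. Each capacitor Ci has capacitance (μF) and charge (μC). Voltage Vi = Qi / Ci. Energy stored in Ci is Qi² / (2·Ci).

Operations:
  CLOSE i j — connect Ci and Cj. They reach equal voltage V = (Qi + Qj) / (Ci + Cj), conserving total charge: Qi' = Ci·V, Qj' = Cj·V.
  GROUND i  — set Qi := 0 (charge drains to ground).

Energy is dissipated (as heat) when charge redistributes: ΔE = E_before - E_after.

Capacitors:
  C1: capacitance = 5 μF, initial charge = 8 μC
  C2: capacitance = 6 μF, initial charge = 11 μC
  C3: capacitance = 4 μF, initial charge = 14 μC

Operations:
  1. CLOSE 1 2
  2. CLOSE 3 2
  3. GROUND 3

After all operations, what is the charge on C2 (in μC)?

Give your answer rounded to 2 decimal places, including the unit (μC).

Initial: C1(5μF, Q=8μC, V=1.60V), C2(6μF, Q=11μC, V=1.83V), C3(4μF, Q=14μC, V=3.50V)
Op 1: CLOSE 1-2: Q_total=19.00, C_total=11.00, V=1.73; Q1=8.64, Q2=10.36; dissipated=0.074
Op 2: CLOSE 3-2: Q_total=24.36, C_total=10.00, V=2.44; Q3=9.75, Q2=14.62; dissipated=3.771
Op 3: GROUND 3: Q3=0; energy lost=11.872
Final charges: Q1=8.64, Q2=14.62, Q3=0.00

Answer: 14.62 μC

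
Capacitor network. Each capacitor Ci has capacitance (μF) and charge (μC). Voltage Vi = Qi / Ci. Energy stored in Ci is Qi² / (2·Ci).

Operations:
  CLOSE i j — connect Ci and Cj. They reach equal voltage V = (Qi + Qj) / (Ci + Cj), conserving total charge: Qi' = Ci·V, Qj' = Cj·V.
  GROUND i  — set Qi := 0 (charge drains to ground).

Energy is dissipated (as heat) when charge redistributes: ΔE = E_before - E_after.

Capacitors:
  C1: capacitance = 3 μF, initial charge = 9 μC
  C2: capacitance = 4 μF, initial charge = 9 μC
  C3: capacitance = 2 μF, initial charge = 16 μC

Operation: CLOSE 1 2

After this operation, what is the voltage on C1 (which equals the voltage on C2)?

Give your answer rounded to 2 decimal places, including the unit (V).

Answer: 2.57 V

Derivation:
Initial: C1(3μF, Q=9μC, V=3.00V), C2(4μF, Q=9μC, V=2.25V), C3(2μF, Q=16μC, V=8.00V)
Op 1: CLOSE 1-2: Q_total=18.00, C_total=7.00, V=2.57; Q1=7.71, Q2=10.29; dissipated=0.482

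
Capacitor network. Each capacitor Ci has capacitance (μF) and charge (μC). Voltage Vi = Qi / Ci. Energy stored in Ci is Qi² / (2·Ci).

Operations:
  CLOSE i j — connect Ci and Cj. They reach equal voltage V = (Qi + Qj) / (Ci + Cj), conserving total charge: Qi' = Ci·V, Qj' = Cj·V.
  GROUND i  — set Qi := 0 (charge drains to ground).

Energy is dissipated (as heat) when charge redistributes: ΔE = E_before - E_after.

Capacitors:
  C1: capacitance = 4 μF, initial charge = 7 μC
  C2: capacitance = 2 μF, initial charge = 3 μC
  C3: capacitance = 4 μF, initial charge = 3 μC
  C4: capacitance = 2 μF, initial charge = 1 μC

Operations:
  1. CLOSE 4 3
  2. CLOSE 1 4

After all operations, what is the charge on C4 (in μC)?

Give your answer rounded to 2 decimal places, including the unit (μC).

Answer: 2.78 μC

Derivation:
Initial: C1(4μF, Q=7μC, V=1.75V), C2(2μF, Q=3μC, V=1.50V), C3(4μF, Q=3μC, V=0.75V), C4(2μF, Q=1μC, V=0.50V)
Op 1: CLOSE 4-3: Q_total=4.00, C_total=6.00, V=0.67; Q4=1.33, Q3=2.67; dissipated=0.042
Op 2: CLOSE 1-4: Q_total=8.33, C_total=6.00, V=1.39; Q1=5.56, Q4=2.78; dissipated=0.782
Final charges: Q1=5.56, Q2=3.00, Q3=2.67, Q4=2.78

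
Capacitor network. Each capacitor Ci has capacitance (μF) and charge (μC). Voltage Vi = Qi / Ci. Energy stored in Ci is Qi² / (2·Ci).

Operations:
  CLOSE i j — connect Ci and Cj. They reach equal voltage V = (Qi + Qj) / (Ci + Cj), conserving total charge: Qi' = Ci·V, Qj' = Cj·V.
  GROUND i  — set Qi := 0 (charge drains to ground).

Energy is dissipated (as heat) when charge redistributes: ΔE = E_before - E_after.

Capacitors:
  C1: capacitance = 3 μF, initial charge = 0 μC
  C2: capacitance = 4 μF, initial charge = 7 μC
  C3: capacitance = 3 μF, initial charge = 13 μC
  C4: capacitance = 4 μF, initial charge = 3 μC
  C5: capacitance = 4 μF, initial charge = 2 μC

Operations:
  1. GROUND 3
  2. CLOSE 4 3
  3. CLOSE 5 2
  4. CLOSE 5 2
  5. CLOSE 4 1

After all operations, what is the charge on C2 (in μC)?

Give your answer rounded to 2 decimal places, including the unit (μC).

Answer: 4.50 μC

Derivation:
Initial: C1(3μF, Q=0μC, V=0.00V), C2(4μF, Q=7μC, V=1.75V), C3(3μF, Q=13μC, V=4.33V), C4(4μF, Q=3μC, V=0.75V), C5(4μF, Q=2μC, V=0.50V)
Op 1: GROUND 3: Q3=0; energy lost=28.167
Op 2: CLOSE 4-3: Q_total=3.00, C_total=7.00, V=0.43; Q4=1.71, Q3=1.29; dissipated=0.482
Op 3: CLOSE 5-2: Q_total=9.00, C_total=8.00, V=1.12; Q5=4.50, Q2=4.50; dissipated=1.562
Op 4: CLOSE 5-2: Q_total=9.00, C_total=8.00, V=1.12; Q5=4.50, Q2=4.50; dissipated=0.000
Op 5: CLOSE 4-1: Q_total=1.71, C_total=7.00, V=0.24; Q4=0.98, Q1=0.73; dissipated=0.157
Final charges: Q1=0.73, Q2=4.50, Q3=1.29, Q4=0.98, Q5=4.50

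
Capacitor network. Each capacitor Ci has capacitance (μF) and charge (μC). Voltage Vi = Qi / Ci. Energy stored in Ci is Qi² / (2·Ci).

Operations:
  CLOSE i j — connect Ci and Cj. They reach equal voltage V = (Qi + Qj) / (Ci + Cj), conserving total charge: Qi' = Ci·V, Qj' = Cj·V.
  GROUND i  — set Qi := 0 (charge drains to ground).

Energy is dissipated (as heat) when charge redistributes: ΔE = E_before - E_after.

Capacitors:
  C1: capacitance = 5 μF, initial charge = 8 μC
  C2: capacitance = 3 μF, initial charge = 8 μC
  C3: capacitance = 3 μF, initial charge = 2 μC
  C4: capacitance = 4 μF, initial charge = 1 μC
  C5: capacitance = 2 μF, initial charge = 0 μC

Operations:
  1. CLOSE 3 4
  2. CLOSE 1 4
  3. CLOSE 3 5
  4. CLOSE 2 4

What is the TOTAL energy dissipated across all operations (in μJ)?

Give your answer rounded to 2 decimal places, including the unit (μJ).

Answer: 3.94 μJ

Derivation:
Initial: C1(5μF, Q=8μC, V=1.60V), C2(3μF, Q=8μC, V=2.67V), C3(3μF, Q=2μC, V=0.67V), C4(4μF, Q=1μC, V=0.25V), C5(2μF, Q=0μC, V=0.00V)
Op 1: CLOSE 3-4: Q_total=3.00, C_total=7.00, V=0.43; Q3=1.29, Q4=1.71; dissipated=0.149
Op 2: CLOSE 1-4: Q_total=9.71, C_total=9.00, V=1.08; Q1=5.40, Q4=4.32; dissipated=1.525
Op 3: CLOSE 3-5: Q_total=1.29, C_total=5.00, V=0.26; Q3=0.77, Q5=0.51; dissipated=0.110
Op 4: CLOSE 2-4: Q_total=12.32, C_total=7.00, V=1.76; Q2=5.28, Q4=7.04; dissipated=2.160
Total dissipated: 3.943 μJ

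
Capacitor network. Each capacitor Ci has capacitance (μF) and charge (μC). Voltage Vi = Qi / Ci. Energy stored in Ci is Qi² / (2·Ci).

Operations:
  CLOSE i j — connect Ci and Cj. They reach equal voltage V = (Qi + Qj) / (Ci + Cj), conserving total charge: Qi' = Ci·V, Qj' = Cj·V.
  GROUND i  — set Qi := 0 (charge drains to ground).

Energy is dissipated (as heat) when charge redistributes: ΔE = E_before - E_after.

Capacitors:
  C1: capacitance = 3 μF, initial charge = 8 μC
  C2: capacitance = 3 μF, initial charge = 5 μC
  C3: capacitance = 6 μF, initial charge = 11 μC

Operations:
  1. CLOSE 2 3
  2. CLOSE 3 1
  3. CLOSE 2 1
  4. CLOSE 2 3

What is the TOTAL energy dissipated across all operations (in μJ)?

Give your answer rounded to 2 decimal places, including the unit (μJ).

Answer: 0.91 μJ

Derivation:
Initial: C1(3μF, Q=8μC, V=2.67V), C2(3μF, Q=5μC, V=1.67V), C3(6μF, Q=11μC, V=1.83V)
Op 1: CLOSE 2-3: Q_total=16.00, C_total=9.00, V=1.78; Q2=5.33, Q3=10.67; dissipated=0.028
Op 2: CLOSE 3-1: Q_total=18.67, C_total=9.00, V=2.07; Q3=12.44, Q1=6.22; dissipated=0.790
Op 3: CLOSE 2-1: Q_total=11.56, C_total=6.00, V=1.93; Q2=5.78, Q1=5.78; dissipated=0.066
Op 4: CLOSE 2-3: Q_total=18.22, C_total=9.00, V=2.02; Q2=6.07, Q3=12.15; dissipated=0.022
Total dissipated: 0.906 μJ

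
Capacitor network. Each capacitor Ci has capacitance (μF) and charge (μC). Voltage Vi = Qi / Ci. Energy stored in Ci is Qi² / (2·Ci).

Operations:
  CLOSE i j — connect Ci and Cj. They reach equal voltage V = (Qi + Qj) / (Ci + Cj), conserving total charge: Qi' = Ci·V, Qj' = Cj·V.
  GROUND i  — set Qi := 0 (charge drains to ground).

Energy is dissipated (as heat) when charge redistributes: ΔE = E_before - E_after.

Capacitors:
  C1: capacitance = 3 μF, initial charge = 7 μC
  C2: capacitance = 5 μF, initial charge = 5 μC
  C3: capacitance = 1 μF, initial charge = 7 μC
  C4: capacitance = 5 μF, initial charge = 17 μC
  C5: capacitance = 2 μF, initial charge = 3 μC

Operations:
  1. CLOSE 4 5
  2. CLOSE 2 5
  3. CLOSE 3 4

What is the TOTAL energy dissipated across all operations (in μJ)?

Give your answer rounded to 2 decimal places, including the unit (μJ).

Initial: C1(3μF, Q=7μC, V=2.33V), C2(5μF, Q=5μC, V=1.00V), C3(1μF, Q=7μC, V=7.00V), C4(5μF, Q=17μC, V=3.40V), C5(2μF, Q=3μC, V=1.50V)
Op 1: CLOSE 4-5: Q_total=20.00, C_total=7.00, V=2.86; Q4=14.29, Q5=5.71; dissipated=2.579
Op 2: CLOSE 2-5: Q_total=10.71, C_total=7.00, V=1.53; Q2=7.65, Q5=3.06; dissipated=2.464
Op 3: CLOSE 3-4: Q_total=21.29, C_total=6.00, V=3.55; Q3=3.55, Q4=17.74; dissipated=7.151
Total dissipated: 12.193 μJ

Answer: 12.19 μJ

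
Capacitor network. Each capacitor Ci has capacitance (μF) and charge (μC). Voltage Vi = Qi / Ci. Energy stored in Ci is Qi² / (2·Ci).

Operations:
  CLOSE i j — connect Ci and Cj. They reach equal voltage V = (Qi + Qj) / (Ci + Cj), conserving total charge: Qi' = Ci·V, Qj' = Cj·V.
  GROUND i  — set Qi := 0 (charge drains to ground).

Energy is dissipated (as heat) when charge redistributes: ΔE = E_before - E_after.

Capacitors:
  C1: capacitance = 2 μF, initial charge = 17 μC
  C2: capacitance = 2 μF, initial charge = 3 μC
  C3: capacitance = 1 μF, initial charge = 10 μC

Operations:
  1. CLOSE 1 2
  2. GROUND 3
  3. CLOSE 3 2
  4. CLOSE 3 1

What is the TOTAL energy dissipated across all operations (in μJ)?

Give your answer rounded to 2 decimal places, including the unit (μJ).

Initial: C1(2μF, Q=17μC, V=8.50V), C2(2μF, Q=3μC, V=1.50V), C3(1μF, Q=10μC, V=10.00V)
Op 1: CLOSE 1-2: Q_total=20.00, C_total=4.00, V=5.00; Q1=10.00, Q2=10.00; dissipated=24.500
Op 2: GROUND 3: Q3=0; energy lost=50.000
Op 3: CLOSE 3-2: Q_total=10.00, C_total=3.00, V=3.33; Q3=3.33, Q2=6.67; dissipated=8.333
Op 4: CLOSE 3-1: Q_total=13.33, C_total=3.00, V=4.44; Q3=4.44, Q1=8.89; dissipated=0.926
Total dissipated: 83.759 μJ

Answer: 83.76 μJ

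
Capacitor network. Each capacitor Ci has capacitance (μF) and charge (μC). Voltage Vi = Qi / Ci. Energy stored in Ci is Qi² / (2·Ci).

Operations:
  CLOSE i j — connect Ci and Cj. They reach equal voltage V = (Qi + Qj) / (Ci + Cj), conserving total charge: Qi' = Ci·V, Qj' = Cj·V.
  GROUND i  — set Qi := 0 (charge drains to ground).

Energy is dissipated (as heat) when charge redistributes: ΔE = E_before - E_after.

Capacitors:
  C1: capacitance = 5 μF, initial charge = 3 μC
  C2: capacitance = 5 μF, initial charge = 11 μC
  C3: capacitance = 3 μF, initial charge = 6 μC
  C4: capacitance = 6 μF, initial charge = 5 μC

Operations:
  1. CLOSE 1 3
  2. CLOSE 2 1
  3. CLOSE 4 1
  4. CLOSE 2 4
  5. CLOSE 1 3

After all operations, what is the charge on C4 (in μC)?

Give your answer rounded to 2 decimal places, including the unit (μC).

Initial: C1(5μF, Q=3μC, V=0.60V), C2(5μF, Q=11μC, V=2.20V), C3(3μF, Q=6μC, V=2.00V), C4(6μF, Q=5μC, V=0.83V)
Op 1: CLOSE 1-3: Q_total=9.00, C_total=8.00, V=1.12; Q1=5.62, Q3=3.38; dissipated=1.837
Op 2: CLOSE 2-1: Q_total=16.62, C_total=10.00, V=1.66; Q2=8.31, Q1=8.31; dissipated=1.445
Op 3: CLOSE 4-1: Q_total=13.31, C_total=11.00, V=1.21; Q4=7.26, Q1=6.05; dissipated=0.938
Op 4: CLOSE 2-4: Q_total=15.57, C_total=11.00, V=1.42; Q2=7.08, Q4=8.49; dissipated=0.279
Op 5: CLOSE 1-3: Q_total=9.43, C_total=8.00, V=1.18; Q1=5.89, Q3=3.53; dissipated=0.007
Final charges: Q1=5.89, Q2=7.08, Q3=3.53, Q4=8.49

Answer: 8.49 μC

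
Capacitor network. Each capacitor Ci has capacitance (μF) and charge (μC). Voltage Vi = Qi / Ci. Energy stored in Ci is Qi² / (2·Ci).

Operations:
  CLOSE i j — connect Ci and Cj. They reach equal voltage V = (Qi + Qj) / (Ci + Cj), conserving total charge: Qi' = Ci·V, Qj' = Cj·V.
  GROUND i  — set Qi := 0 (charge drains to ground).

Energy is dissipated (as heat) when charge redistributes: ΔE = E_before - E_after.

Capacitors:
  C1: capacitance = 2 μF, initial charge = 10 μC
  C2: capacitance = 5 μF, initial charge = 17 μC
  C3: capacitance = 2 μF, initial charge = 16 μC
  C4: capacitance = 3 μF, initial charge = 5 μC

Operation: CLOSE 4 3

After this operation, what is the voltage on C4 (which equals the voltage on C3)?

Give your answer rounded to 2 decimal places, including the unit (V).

Initial: C1(2μF, Q=10μC, V=5.00V), C2(5μF, Q=17μC, V=3.40V), C3(2μF, Q=16μC, V=8.00V), C4(3μF, Q=5μC, V=1.67V)
Op 1: CLOSE 4-3: Q_total=21.00, C_total=5.00, V=4.20; Q4=12.60, Q3=8.40; dissipated=24.067

Answer: 4.20 V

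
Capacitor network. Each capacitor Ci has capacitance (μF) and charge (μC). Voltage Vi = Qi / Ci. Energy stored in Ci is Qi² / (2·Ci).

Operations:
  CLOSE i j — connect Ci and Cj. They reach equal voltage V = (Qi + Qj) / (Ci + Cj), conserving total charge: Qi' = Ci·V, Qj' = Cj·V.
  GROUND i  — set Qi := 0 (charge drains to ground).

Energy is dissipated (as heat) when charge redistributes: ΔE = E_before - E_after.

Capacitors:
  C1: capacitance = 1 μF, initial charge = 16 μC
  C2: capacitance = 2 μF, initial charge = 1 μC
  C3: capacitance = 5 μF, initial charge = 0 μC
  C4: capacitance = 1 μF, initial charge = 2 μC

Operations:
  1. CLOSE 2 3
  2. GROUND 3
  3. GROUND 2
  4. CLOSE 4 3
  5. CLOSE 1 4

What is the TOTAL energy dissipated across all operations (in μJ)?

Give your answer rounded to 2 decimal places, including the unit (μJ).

Answer: 63.28 μJ

Derivation:
Initial: C1(1μF, Q=16μC, V=16.00V), C2(2μF, Q=1μC, V=0.50V), C3(5μF, Q=0μC, V=0.00V), C4(1μF, Q=2μC, V=2.00V)
Op 1: CLOSE 2-3: Q_total=1.00, C_total=7.00, V=0.14; Q2=0.29, Q3=0.71; dissipated=0.179
Op 2: GROUND 3: Q3=0; energy lost=0.051
Op 3: GROUND 2: Q2=0; energy lost=0.020
Op 4: CLOSE 4-3: Q_total=2.00, C_total=6.00, V=0.33; Q4=0.33, Q3=1.67; dissipated=1.667
Op 5: CLOSE 1-4: Q_total=16.33, C_total=2.00, V=8.17; Q1=8.17, Q4=8.17; dissipated=61.361
Total dissipated: 63.278 μJ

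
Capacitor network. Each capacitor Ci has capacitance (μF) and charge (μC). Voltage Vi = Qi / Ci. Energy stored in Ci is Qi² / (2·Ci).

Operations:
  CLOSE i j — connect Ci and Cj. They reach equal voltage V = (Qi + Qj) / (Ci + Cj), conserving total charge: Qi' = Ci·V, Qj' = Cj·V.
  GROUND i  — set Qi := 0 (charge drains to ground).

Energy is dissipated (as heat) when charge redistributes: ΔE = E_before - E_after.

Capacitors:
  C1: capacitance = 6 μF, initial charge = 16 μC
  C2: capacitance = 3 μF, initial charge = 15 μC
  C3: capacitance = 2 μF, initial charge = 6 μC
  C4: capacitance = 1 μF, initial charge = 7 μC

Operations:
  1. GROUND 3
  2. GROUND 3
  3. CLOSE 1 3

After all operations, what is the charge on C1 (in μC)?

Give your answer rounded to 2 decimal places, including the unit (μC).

Answer: 12.00 μC

Derivation:
Initial: C1(6μF, Q=16μC, V=2.67V), C2(3μF, Q=15μC, V=5.00V), C3(2μF, Q=6μC, V=3.00V), C4(1μF, Q=7μC, V=7.00V)
Op 1: GROUND 3: Q3=0; energy lost=9.000
Op 2: GROUND 3: Q3=0; energy lost=0.000
Op 3: CLOSE 1-3: Q_total=16.00, C_total=8.00, V=2.00; Q1=12.00, Q3=4.00; dissipated=5.333
Final charges: Q1=12.00, Q2=15.00, Q3=4.00, Q4=7.00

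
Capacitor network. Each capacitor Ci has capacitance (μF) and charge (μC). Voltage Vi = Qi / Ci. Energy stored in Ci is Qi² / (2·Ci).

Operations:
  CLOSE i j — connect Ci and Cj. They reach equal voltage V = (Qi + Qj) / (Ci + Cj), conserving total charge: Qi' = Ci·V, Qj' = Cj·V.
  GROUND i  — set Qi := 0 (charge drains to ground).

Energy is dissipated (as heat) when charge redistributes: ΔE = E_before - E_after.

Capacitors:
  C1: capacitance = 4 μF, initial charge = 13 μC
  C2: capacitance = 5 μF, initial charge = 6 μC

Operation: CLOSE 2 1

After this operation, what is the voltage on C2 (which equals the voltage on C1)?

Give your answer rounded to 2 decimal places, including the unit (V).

Answer: 2.11 V

Derivation:
Initial: C1(4μF, Q=13μC, V=3.25V), C2(5μF, Q=6μC, V=1.20V)
Op 1: CLOSE 2-1: Q_total=19.00, C_total=9.00, V=2.11; Q2=10.56, Q1=8.44; dissipated=4.669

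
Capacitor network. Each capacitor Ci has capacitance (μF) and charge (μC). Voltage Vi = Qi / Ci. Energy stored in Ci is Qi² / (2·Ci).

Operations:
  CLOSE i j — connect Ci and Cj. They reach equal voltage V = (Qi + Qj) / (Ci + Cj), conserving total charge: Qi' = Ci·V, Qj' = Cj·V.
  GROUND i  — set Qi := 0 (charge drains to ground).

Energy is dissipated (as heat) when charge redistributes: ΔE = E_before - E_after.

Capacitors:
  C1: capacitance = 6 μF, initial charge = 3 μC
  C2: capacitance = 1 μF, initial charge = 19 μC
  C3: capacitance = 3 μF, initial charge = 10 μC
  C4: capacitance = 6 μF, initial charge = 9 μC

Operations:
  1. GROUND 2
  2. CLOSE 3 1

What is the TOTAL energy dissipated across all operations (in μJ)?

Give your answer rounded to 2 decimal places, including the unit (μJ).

Answer: 188.53 μJ

Derivation:
Initial: C1(6μF, Q=3μC, V=0.50V), C2(1μF, Q=19μC, V=19.00V), C3(3μF, Q=10μC, V=3.33V), C4(6μF, Q=9μC, V=1.50V)
Op 1: GROUND 2: Q2=0; energy lost=180.500
Op 2: CLOSE 3-1: Q_total=13.00, C_total=9.00, V=1.44; Q3=4.33, Q1=8.67; dissipated=8.028
Total dissipated: 188.528 μJ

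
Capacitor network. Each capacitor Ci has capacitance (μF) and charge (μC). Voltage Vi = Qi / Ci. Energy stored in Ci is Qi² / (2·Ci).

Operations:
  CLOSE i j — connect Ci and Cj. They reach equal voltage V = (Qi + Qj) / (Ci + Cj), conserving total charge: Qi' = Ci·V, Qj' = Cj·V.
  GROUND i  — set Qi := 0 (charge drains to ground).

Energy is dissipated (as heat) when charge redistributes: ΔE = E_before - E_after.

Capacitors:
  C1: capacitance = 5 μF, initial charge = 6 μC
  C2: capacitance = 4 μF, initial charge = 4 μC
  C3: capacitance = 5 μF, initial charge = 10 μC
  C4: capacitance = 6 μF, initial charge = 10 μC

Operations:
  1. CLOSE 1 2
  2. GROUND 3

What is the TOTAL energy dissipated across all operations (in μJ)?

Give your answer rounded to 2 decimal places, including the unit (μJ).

Initial: C1(5μF, Q=6μC, V=1.20V), C2(4μF, Q=4μC, V=1.00V), C3(5μF, Q=10μC, V=2.00V), C4(6μF, Q=10μC, V=1.67V)
Op 1: CLOSE 1-2: Q_total=10.00, C_total=9.00, V=1.11; Q1=5.56, Q2=4.44; dissipated=0.044
Op 2: GROUND 3: Q3=0; energy lost=10.000
Total dissipated: 10.044 μJ

Answer: 10.04 μJ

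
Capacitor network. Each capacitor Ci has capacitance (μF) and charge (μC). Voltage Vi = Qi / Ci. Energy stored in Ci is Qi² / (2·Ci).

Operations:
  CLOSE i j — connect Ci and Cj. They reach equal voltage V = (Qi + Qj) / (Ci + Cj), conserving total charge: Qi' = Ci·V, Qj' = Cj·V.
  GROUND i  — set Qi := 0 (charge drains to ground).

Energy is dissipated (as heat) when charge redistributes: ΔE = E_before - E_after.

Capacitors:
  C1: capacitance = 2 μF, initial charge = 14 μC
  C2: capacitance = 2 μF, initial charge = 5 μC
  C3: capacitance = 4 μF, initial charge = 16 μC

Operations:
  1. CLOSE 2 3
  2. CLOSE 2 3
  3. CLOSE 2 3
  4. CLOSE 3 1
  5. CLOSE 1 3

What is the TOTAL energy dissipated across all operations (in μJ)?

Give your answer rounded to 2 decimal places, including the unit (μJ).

Initial: C1(2μF, Q=14μC, V=7.00V), C2(2μF, Q=5μC, V=2.50V), C3(4μF, Q=16μC, V=4.00V)
Op 1: CLOSE 2-3: Q_total=21.00, C_total=6.00, V=3.50; Q2=7.00, Q3=14.00; dissipated=1.500
Op 2: CLOSE 2-3: Q_total=21.00, C_total=6.00, V=3.50; Q2=7.00, Q3=14.00; dissipated=0.000
Op 3: CLOSE 2-3: Q_total=21.00, C_total=6.00, V=3.50; Q2=7.00, Q3=14.00; dissipated=0.000
Op 4: CLOSE 3-1: Q_total=28.00, C_total=6.00, V=4.67; Q3=18.67, Q1=9.33; dissipated=8.167
Op 5: CLOSE 1-3: Q_total=28.00, C_total=6.00, V=4.67; Q1=9.33, Q3=18.67; dissipated=0.000
Total dissipated: 9.667 μJ

Answer: 9.67 μJ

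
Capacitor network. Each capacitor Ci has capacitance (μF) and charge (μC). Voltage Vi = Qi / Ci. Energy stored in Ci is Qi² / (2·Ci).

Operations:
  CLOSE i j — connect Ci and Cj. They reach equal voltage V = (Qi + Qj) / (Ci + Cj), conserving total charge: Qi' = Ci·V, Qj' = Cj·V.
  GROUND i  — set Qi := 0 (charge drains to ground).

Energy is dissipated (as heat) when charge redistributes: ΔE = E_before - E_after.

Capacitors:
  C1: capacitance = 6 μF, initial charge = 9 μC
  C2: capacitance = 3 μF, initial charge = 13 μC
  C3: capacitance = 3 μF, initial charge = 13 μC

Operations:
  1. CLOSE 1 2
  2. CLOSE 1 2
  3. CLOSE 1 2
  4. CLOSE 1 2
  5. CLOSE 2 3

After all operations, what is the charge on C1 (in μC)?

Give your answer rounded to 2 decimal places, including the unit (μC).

Answer: 14.67 μC

Derivation:
Initial: C1(6μF, Q=9μC, V=1.50V), C2(3μF, Q=13μC, V=4.33V), C3(3μF, Q=13μC, V=4.33V)
Op 1: CLOSE 1-2: Q_total=22.00, C_total=9.00, V=2.44; Q1=14.67, Q2=7.33; dissipated=8.028
Op 2: CLOSE 1-2: Q_total=22.00, C_total=9.00, V=2.44; Q1=14.67, Q2=7.33; dissipated=0.000
Op 3: CLOSE 1-2: Q_total=22.00, C_total=9.00, V=2.44; Q1=14.67, Q2=7.33; dissipated=0.000
Op 4: CLOSE 1-2: Q_total=22.00, C_total=9.00, V=2.44; Q1=14.67, Q2=7.33; dissipated=0.000
Op 5: CLOSE 2-3: Q_total=20.33, C_total=6.00, V=3.39; Q2=10.17, Q3=10.17; dissipated=2.676
Final charges: Q1=14.67, Q2=10.17, Q3=10.17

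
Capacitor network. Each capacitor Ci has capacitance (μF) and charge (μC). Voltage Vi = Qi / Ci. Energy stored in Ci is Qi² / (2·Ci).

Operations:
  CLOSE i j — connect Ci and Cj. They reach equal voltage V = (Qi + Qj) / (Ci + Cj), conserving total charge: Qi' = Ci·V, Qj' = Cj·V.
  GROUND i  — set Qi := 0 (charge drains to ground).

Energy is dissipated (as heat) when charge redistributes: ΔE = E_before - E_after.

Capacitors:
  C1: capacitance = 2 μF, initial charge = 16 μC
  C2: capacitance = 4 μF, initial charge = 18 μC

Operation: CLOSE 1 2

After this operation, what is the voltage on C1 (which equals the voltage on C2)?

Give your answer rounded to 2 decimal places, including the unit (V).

Answer: 5.67 V

Derivation:
Initial: C1(2μF, Q=16μC, V=8.00V), C2(4μF, Q=18μC, V=4.50V)
Op 1: CLOSE 1-2: Q_total=34.00, C_total=6.00, V=5.67; Q1=11.33, Q2=22.67; dissipated=8.167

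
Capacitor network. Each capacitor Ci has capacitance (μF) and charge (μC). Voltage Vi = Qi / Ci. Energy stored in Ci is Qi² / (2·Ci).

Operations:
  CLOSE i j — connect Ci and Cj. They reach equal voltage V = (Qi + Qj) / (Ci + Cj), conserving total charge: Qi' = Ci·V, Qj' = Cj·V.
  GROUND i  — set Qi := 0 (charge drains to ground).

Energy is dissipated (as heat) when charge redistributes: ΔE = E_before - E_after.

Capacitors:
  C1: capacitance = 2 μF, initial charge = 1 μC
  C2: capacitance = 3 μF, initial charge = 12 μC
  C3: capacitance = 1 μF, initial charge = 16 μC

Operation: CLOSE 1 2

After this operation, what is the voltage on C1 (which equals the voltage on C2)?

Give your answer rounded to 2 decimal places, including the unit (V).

Initial: C1(2μF, Q=1μC, V=0.50V), C2(3μF, Q=12μC, V=4.00V), C3(1μF, Q=16μC, V=16.00V)
Op 1: CLOSE 1-2: Q_total=13.00, C_total=5.00, V=2.60; Q1=5.20, Q2=7.80; dissipated=7.350

Answer: 2.60 V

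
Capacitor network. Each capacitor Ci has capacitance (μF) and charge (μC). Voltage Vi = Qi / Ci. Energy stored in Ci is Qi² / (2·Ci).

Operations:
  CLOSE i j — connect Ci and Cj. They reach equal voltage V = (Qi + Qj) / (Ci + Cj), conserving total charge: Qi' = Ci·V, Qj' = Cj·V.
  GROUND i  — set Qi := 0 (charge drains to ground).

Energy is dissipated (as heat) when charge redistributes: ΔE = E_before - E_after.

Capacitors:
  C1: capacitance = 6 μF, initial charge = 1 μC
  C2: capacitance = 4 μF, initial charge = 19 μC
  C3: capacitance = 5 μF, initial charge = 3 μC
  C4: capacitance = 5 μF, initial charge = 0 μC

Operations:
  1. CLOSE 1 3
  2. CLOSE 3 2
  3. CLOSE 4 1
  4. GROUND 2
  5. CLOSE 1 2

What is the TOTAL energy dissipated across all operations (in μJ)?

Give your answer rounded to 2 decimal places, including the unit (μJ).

Initial: C1(6μF, Q=1μC, V=0.17V), C2(4μF, Q=19μC, V=4.75V), C3(5μF, Q=3μC, V=0.60V), C4(5μF, Q=0μC, V=0.00V)
Op 1: CLOSE 1-3: Q_total=4.00, C_total=11.00, V=0.36; Q1=2.18, Q3=1.82; dissipated=0.256
Op 2: CLOSE 3-2: Q_total=20.82, C_total=9.00, V=2.31; Q3=11.57, Q2=9.25; dissipated=21.378
Op 3: CLOSE 4-1: Q_total=2.18, C_total=11.00, V=0.20; Q4=0.99, Q1=1.19; dissipated=0.180
Op 4: GROUND 2: Q2=0; energy lost=10.701
Op 5: CLOSE 1-2: Q_total=1.19, C_total=10.00, V=0.12; Q1=0.71, Q2=0.48; dissipated=0.047
Total dissipated: 32.563 μJ

Answer: 32.56 μJ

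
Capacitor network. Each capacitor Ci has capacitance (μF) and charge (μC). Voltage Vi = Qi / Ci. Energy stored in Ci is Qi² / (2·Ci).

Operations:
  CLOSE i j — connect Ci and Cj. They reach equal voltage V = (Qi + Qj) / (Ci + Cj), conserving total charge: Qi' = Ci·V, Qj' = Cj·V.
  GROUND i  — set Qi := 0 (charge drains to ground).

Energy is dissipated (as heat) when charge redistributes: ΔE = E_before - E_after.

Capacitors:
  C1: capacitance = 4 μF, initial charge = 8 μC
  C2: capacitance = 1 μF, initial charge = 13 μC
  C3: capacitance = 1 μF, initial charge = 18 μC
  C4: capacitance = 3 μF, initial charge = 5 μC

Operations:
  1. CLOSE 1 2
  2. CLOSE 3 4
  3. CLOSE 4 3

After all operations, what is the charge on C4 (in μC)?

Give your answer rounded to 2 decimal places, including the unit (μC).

Initial: C1(4μF, Q=8μC, V=2.00V), C2(1μF, Q=13μC, V=13.00V), C3(1μF, Q=18μC, V=18.00V), C4(3μF, Q=5μC, V=1.67V)
Op 1: CLOSE 1-2: Q_total=21.00, C_total=5.00, V=4.20; Q1=16.80, Q2=4.20; dissipated=48.400
Op 2: CLOSE 3-4: Q_total=23.00, C_total=4.00, V=5.75; Q3=5.75, Q4=17.25; dissipated=100.042
Op 3: CLOSE 4-3: Q_total=23.00, C_total=4.00, V=5.75; Q4=17.25, Q3=5.75; dissipated=0.000
Final charges: Q1=16.80, Q2=4.20, Q3=5.75, Q4=17.25

Answer: 17.25 μC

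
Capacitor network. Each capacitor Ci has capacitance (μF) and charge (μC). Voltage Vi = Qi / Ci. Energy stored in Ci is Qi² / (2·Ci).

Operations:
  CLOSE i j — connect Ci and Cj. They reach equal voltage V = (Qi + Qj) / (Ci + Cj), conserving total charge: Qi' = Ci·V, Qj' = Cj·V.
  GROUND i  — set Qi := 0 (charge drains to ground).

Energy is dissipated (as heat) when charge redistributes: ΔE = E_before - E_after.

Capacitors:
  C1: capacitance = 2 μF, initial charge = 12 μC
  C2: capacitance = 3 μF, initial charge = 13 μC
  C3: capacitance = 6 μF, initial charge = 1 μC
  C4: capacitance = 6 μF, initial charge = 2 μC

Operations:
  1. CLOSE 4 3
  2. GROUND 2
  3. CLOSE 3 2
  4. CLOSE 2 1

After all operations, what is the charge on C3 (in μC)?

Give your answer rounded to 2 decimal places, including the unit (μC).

Answer: 1.00 μC

Derivation:
Initial: C1(2μF, Q=12μC, V=6.00V), C2(3μF, Q=13μC, V=4.33V), C3(6μF, Q=1μC, V=0.17V), C4(6μF, Q=2μC, V=0.33V)
Op 1: CLOSE 4-3: Q_total=3.00, C_total=12.00, V=0.25; Q4=1.50, Q3=1.50; dissipated=0.042
Op 2: GROUND 2: Q2=0; energy lost=28.167
Op 3: CLOSE 3-2: Q_total=1.50, C_total=9.00, V=0.17; Q3=1.00, Q2=0.50; dissipated=0.062
Op 4: CLOSE 2-1: Q_total=12.50, C_total=5.00, V=2.50; Q2=7.50, Q1=5.00; dissipated=20.417
Final charges: Q1=5.00, Q2=7.50, Q3=1.00, Q4=1.50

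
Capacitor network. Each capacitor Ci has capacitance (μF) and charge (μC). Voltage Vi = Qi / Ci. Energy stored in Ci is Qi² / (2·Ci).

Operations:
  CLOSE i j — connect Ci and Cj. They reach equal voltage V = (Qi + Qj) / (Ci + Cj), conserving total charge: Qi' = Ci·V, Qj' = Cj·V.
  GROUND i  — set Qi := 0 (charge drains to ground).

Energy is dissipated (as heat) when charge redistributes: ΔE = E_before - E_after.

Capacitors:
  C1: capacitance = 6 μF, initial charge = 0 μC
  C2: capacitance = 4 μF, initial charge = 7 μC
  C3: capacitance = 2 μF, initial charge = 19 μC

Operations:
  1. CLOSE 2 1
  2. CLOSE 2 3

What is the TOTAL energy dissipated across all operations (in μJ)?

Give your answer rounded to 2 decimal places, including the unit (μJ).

Answer: 55.30 μJ

Derivation:
Initial: C1(6μF, Q=0μC, V=0.00V), C2(4μF, Q=7μC, V=1.75V), C3(2μF, Q=19μC, V=9.50V)
Op 1: CLOSE 2-1: Q_total=7.00, C_total=10.00, V=0.70; Q2=2.80, Q1=4.20; dissipated=3.675
Op 2: CLOSE 2-3: Q_total=21.80, C_total=6.00, V=3.63; Q2=14.53, Q3=7.27; dissipated=51.627
Total dissipated: 55.302 μJ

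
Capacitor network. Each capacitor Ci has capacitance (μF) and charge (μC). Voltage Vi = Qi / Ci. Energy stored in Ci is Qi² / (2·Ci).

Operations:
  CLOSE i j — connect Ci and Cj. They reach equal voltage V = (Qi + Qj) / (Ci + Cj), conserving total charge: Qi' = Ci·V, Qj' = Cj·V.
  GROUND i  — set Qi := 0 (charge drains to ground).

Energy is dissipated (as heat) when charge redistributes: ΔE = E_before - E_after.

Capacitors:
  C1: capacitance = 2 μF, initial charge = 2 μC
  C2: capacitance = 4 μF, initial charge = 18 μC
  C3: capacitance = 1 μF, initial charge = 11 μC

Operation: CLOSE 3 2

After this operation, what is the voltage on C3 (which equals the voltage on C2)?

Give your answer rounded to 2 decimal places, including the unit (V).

Answer: 5.80 V

Derivation:
Initial: C1(2μF, Q=2μC, V=1.00V), C2(4μF, Q=18μC, V=4.50V), C3(1μF, Q=11μC, V=11.00V)
Op 1: CLOSE 3-2: Q_total=29.00, C_total=5.00, V=5.80; Q3=5.80, Q2=23.20; dissipated=16.900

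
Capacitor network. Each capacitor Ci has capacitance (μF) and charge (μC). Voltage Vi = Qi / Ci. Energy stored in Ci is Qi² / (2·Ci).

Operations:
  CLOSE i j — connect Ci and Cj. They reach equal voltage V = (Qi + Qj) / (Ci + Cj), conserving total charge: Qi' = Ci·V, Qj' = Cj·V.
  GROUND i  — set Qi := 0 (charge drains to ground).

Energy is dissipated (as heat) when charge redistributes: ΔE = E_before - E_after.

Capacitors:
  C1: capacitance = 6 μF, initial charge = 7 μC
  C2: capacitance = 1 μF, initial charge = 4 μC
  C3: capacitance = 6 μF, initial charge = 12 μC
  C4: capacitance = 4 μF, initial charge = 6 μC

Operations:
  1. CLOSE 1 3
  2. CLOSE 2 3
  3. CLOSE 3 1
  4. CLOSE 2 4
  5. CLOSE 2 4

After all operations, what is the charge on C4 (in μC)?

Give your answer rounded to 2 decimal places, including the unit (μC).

Answer: 6.34 μC

Derivation:
Initial: C1(6μF, Q=7μC, V=1.17V), C2(1μF, Q=4μC, V=4.00V), C3(6μF, Q=12μC, V=2.00V), C4(4μF, Q=6μC, V=1.50V)
Op 1: CLOSE 1-3: Q_total=19.00, C_total=12.00, V=1.58; Q1=9.50, Q3=9.50; dissipated=1.042
Op 2: CLOSE 2-3: Q_total=13.50, C_total=7.00, V=1.93; Q2=1.93, Q3=11.57; dissipated=2.503
Op 3: CLOSE 3-1: Q_total=21.07, C_total=12.00, V=1.76; Q3=10.54, Q1=10.54; dissipated=0.179
Op 4: CLOSE 2-4: Q_total=7.93, C_total=5.00, V=1.59; Q2=1.59, Q4=6.34; dissipated=0.073
Op 5: CLOSE 2-4: Q_total=7.93, C_total=5.00, V=1.59; Q2=1.59, Q4=6.34; dissipated=0.000
Final charges: Q1=10.54, Q2=1.59, Q3=10.54, Q4=6.34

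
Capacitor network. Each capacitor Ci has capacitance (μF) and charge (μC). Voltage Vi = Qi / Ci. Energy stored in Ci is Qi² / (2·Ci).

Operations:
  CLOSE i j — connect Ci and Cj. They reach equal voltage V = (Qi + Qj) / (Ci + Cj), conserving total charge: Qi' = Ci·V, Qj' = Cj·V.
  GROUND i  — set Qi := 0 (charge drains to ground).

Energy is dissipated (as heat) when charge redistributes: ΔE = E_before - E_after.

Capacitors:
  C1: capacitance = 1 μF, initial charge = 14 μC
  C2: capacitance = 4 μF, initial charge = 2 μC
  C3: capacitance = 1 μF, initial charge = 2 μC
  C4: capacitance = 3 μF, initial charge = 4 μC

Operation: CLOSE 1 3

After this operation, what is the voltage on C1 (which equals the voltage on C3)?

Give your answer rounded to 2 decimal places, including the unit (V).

Answer: 8.00 V

Derivation:
Initial: C1(1μF, Q=14μC, V=14.00V), C2(4μF, Q=2μC, V=0.50V), C3(1μF, Q=2μC, V=2.00V), C4(3μF, Q=4μC, V=1.33V)
Op 1: CLOSE 1-3: Q_total=16.00, C_total=2.00, V=8.00; Q1=8.00, Q3=8.00; dissipated=36.000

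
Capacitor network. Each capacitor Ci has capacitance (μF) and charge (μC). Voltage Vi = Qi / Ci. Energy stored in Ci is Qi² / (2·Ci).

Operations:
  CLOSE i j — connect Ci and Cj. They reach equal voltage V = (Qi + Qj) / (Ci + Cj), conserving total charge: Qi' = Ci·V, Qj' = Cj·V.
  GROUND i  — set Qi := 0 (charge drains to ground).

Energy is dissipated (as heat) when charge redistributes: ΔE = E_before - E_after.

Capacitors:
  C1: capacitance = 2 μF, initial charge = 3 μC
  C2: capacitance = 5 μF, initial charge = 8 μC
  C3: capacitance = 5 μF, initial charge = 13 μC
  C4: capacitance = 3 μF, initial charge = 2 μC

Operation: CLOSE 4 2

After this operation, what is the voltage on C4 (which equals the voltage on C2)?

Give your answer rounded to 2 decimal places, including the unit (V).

Answer: 1.25 V

Derivation:
Initial: C1(2μF, Q=3μC, V=1.50V), C2(5μF, Q=8μC, V=1.60V), C3(5μF, Q=13μC, V=2.60V), C4(3μF, Q=2μC, V=0.67V)
Op 1: CLOSE 4-2: Q_total=10.00, C_total=8.00, V=1.25; Q4=3.75, Q2=6.25; dissipated=0.817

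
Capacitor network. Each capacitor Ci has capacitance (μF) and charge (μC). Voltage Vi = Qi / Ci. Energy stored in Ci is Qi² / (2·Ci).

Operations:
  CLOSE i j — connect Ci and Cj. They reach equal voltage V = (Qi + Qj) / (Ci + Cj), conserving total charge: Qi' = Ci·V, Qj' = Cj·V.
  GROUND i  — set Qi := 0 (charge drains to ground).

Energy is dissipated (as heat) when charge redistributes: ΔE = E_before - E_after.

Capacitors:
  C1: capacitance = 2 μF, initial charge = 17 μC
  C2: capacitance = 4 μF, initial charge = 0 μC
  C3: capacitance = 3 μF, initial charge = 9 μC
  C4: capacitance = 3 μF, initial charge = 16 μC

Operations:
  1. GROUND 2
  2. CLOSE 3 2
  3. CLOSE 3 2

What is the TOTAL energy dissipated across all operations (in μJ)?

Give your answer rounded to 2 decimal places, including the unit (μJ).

Initial: C1(2μF, Q=17μC, V=8.50V), C2(4μF, Q=0μC, V=0.00V), C3(3μF, Q=9μC, V=3.00V), C4(3μF, Q=16μC, V=5.33V)
Op 1: GROUND 2: Q2=0; energy lost=0.000
Op 2: CLOSE 3-2: Q_total=9.00, C_total=7.00, V=1.29; Q3=3.86, Q2=5.14; dissipated=7.714
Op 3: CLOSE 3-2: Q_total=9.00, C_total=7.00, V=1.29; Q3=3.86, Q2=5.14; dissipated=0.000
Total dissipated: 7.714 μJ

Answer: 7.71 μJ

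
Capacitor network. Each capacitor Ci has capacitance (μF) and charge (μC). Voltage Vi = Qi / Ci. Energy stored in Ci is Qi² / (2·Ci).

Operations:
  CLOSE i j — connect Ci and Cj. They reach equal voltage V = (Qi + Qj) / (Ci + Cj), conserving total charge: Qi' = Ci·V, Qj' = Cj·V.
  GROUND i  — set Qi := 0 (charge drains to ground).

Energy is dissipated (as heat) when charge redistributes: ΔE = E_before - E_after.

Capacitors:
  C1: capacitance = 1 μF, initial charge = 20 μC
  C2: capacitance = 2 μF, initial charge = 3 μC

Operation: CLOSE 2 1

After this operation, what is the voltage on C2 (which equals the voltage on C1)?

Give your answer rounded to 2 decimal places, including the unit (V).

Initial: C1(1μF, Q=20μC, V=20.00V), C2(2μF, Q=3μC, V=1.50V)
Op 1: CLOSE 2-1: Q_total=23.00, C_total=3.00, V=7.67; Q2=15.33, Q1=7.67; dissipated=114.083

Answer: 7.67 V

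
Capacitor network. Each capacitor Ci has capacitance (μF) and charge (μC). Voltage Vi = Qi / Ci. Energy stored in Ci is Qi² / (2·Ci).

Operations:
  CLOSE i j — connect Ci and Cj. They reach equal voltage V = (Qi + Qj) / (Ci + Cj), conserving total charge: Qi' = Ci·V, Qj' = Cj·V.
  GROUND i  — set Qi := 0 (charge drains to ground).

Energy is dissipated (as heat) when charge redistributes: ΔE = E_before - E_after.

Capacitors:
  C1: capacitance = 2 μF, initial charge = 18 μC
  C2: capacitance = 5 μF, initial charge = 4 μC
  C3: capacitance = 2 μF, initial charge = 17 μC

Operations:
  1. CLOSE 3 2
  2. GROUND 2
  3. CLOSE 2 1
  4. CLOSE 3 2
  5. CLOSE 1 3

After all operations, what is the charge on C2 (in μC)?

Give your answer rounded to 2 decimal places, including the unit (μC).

Answer: 13.47 μC

Derivation:
Initial: C1(2μF, Q=18μC, V=9.00V), C2(5μF, Q=4μC, V=0.80V), C3(2μF, Q=17μC, V=8.50V)
Op 1: CLOSE 3-2: Q_total=21.00, C_total=7.00, V=3.00; Q3=6.00, Q2=15.00; dissipated=42.350
Op 2: GROUND 2: Q2=0; energy lost=22.500
Op 3: CLOSE 2-1: Q_total=18.00, C_total=7.00, V=2.57; Q2=12.86, Q1=5.14; dissipated=57.857
Op 4: CLOSE 3-2: Q_total=18.86, C_total=7.00, V=2.69; Q3=5.39, Q2=13.47; dissipated=0.131
Op 5: CLOSE 1-3: Q_total=10.53, C_total=4.00, V=2.63; Q1=5.27, Q3=5.27; dissipated=0.007
Final charges: Q1=5.27, Q2=13.47, Q3=5.27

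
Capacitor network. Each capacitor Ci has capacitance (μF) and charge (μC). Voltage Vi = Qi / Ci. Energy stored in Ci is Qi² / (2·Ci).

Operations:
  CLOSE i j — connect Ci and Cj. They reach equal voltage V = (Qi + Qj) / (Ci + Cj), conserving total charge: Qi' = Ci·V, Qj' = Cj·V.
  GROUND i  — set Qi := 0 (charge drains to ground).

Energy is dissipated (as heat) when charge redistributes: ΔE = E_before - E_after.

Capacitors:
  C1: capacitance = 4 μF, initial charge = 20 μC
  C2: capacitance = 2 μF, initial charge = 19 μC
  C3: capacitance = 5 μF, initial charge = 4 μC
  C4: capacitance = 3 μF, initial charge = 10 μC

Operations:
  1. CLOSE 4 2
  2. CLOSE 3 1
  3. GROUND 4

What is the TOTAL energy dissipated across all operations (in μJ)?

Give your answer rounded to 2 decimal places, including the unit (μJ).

Initial: C1(4μF, Q=20μC, V=5.00V), C2(2μF, Q=19μC, V=9.50V), C3(5μF, Q=4μC, V=0.80V), C4(3μF, Q=10μC, V=3.33V)
Op 1: CLOSE 4-2: Q_total=29.00, C_total=5.00, V=5.80; Q4=17.40, Q2=11.60; dissipated=22.817
Op 2: CLOSE 3-1: Q_total=24.00, C_total=9.00, V=2.67; Q3=13.33, Q1=10.67; dissipated=19.600
Op 3: GROUND 4: Q4=0; energy lost=50.460
Total dissipated: 92.877 μJ

Answer: 92.88 μJ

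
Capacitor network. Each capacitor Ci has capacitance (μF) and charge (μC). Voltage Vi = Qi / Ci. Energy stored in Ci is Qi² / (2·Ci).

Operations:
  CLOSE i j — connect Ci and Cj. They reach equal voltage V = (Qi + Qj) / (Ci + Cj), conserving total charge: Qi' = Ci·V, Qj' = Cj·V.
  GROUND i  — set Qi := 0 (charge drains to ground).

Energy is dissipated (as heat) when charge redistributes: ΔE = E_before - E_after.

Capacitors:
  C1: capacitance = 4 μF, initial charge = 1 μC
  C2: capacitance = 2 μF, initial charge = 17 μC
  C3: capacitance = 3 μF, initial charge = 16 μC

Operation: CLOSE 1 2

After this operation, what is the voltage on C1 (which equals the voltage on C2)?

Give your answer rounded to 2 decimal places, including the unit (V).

Initial: C1(4μF, Q=1μC, V=0.25V), C2(2μF, Q=17μC, V=8.50V), C3(3μF, Q=16μC, V=5.33V)
Op 1: CLOSE 1-2: Q_total=18.00, C_total=6.00, V=3.00; Q1=12.00, Q2=6.00; dissipated=45.375

Answer: 3.00 V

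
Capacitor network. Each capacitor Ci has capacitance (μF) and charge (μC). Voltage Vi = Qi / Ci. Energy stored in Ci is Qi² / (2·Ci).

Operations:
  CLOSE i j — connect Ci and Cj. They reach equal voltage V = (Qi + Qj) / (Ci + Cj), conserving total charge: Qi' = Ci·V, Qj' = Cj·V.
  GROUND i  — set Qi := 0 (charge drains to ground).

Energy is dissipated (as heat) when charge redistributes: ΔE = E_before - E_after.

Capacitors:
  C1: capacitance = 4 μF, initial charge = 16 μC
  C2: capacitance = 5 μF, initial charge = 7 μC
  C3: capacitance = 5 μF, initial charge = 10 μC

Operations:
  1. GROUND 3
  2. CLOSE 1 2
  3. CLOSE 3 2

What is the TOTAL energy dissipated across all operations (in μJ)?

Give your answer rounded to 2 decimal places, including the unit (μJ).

Initial: C1(4μF, Q=16μC, V=4.00V), C2(5μF, Q=7μC, V=1.40V), C3(5μF, Q=10μC, V=2.00V)
Op 1: GROUND 3: Q3=0; energy lost=10.000
Op 2: CLOSE 1-2: Q_total=23.00, C_total=9.00, V=2.56; Q1=10.22, Q2=12.78; dissipated=7.511
Op 3: CLOSE 3-2: Q_total=12.78, C_total=10.00, V=1.28; Q3=6.39, Q2=6.39; dissipated=8.164
Total dissipated: 25.675 μJ

Answer: 25.67 μJ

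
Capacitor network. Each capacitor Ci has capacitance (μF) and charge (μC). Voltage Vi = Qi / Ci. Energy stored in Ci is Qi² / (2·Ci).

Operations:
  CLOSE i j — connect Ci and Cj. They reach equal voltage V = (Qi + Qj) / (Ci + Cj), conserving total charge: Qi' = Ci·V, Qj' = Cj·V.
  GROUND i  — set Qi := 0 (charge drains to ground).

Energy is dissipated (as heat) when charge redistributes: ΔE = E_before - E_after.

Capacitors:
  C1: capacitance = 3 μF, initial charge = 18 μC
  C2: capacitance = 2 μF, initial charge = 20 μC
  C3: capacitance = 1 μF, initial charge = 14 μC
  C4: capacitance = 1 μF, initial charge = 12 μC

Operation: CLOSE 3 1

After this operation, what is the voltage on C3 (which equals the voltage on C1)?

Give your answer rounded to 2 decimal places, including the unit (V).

Answer: 8.00 V

Derivation:
Initial: C1(3μF, Q=18μC, V=6.00V), C2(2μF, Q=20μC, V=10.00V), C3(1μF, Q=14μC, V=14.00V), C4(1μF, Q=12μC, V=12.00V)
Op 1: CLOSE 3-1: Q_total=32.00, C_total=4.00, V=8.00; Q3=8.00, Q1=24.00; dissipated=24.000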